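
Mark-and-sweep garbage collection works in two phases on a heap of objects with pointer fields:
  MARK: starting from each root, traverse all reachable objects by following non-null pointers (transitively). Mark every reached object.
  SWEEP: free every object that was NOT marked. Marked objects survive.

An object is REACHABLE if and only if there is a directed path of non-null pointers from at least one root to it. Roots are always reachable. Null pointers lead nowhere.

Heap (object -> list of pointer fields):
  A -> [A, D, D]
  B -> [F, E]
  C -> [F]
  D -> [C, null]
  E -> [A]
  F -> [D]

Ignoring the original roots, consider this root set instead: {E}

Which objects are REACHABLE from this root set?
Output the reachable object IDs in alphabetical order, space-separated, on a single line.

Roots: E
Mark E: refs=A, marked=E
Mark A: refs=A D D, marked=A E
Mark D: refs=C null, marked=A D E
Mark C: refs=F, marked=A C D E
Mark F: refs=D, marked=A C D E F
Unmarked (collected): B

Answer: A C D E F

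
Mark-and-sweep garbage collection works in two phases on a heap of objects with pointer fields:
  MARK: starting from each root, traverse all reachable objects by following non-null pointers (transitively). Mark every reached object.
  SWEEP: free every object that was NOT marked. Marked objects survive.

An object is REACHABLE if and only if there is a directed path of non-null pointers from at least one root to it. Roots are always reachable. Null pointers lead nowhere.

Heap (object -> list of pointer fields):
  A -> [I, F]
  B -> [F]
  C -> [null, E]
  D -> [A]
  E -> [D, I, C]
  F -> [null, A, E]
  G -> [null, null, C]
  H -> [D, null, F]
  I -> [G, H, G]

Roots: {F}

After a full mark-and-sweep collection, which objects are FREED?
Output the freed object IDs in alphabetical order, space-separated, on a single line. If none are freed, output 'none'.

Answer: B

Derivation:
Roots: F
Mark F: refs=null A E, marked=F
Mark A: refs=I F, marked=A F
Mark E: refs=D I C, marked=A E F
Mark I: refs=G H G, marked=A E F I
Mark D: refs=A, marked=A D E F I
Mark C: refs=null E, marked=A C D E F I
Mark G: refs=null null C, marked=A C D E F G I
Mark H: refs=D null F, marked=A C D E F G H I
Unmarked (collected): B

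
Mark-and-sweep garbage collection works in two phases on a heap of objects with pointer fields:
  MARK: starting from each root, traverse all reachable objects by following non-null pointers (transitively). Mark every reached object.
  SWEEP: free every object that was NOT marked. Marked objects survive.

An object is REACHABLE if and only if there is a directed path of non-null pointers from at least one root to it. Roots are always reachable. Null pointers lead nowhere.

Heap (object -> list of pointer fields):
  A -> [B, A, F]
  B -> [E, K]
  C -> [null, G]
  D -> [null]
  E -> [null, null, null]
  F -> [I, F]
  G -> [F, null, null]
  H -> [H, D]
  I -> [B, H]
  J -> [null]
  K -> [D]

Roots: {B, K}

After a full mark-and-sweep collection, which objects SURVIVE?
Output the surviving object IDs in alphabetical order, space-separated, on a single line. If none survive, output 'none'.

Answer: B D E K

Derivation:
Roots: B K
Mark B: refs=E K, marked=B
Mark K: refs=D, marked=B K
Mark E: refs=null null null, marked=B E K
Mark D: refs=null, marked=B D E K
Unmarked (collected): A C F G H I J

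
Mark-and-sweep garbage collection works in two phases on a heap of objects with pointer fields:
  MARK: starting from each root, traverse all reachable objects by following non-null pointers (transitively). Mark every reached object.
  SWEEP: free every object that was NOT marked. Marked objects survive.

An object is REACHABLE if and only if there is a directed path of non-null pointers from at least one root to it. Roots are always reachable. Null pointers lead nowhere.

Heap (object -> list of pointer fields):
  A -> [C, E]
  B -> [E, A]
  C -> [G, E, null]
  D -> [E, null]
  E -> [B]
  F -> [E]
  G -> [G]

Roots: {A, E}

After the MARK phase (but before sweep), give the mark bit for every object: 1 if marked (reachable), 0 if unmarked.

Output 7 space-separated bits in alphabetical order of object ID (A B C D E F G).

Answer: 1 1 1 0 1 0 1

Derivation:
Roots: A E
Mark A: refs=C E, marked=A
Mark E: refs=B, marked=A E
Mark C: refs=G E null, marked=A C E
Mark B: refs=E A, marked=A B C E
Mark G: refs=G, marked=A B C E G
Unmarked (collected): D F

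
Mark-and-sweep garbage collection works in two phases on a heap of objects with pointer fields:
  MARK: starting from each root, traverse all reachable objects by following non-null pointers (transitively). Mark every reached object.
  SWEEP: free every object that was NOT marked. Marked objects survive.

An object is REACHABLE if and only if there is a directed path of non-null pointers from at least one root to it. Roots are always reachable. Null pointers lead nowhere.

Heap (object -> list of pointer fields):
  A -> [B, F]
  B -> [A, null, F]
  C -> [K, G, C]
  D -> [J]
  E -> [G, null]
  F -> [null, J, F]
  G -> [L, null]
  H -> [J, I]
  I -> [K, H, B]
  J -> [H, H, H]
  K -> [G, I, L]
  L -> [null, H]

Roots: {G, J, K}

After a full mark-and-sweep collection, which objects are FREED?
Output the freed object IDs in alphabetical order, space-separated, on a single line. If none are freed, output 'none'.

Roots: G J K
Mark G: refs=L null, marked=G
Mark J: refs=H H H, marked=G J
Mark K: refs=G I L, marked=G J K
Mark L: refs=null H, marked=G J K L
Mark H: refs=J I, marked=G H J K L
Mark I: refs=K H B, marked=G H I J K L
Mark B: refs=A null F, marked=B G H I J K L
Mark A: refs=B F, marked=A B G H I J K L
Mark F: refs=null J F, marked=A B F G H I J K L
Unmarked (collected): C D E

Answer: C D E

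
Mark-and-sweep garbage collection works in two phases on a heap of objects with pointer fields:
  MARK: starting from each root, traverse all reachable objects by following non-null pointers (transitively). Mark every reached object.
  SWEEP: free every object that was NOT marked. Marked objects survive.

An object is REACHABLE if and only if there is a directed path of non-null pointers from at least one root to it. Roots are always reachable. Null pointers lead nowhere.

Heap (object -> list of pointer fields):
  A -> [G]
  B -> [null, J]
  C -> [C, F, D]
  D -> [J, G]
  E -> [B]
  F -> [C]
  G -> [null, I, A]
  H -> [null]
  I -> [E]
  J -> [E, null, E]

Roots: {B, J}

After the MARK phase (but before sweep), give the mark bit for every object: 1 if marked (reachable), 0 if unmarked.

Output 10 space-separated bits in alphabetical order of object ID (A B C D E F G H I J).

Roots: B J
Mark B: refs=null J, marked=B
Mark J: refs=E null E, marked=B J
Mark E: refs=B, marked=B E J
Unmarked (collected): A C D F G H I

Answer: 0 1 0 0 1 0 0 0 0 1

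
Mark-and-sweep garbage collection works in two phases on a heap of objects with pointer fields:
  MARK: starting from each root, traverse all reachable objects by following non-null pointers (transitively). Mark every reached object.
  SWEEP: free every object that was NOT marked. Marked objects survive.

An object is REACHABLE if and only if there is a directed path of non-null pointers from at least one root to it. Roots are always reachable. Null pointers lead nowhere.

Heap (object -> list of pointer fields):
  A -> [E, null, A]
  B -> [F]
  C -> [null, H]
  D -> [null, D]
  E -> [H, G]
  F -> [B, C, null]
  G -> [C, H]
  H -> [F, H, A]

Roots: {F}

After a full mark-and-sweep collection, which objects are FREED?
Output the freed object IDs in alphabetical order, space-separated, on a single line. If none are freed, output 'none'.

Roots: F
Mark F: refs=B C null, marked=F
Mark B: refs=F, marked=B F
Mark C: refs=null H, marked=B C F
Mark H: refs=F H A, marked=B C F H
Mark A: refs=E null A, marked=A B C F H
Mark E: refs=H G, marked=A B C E F H
Mark G: refs=C H, marked=A B C E F G H
Unmarked (collected): D

Answer: D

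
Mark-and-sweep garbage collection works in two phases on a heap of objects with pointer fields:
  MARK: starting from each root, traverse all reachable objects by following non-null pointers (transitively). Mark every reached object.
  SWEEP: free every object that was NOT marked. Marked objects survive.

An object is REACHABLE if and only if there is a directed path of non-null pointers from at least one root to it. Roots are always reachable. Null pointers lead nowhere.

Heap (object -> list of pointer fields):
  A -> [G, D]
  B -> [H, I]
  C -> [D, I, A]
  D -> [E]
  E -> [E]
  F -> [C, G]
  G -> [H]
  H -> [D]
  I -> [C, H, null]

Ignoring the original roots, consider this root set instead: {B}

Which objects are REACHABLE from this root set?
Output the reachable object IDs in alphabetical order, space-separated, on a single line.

Roots: B
Mark B: refs=H I, marked=B
Mark H: refs=D, marked=B H
Mark I: refs=C H null, marked=B H I
Mark D: refs=E, marked=B D H I
Mark C: refs=D I A, marked=B C D H I
Mark E: refs=E, marked=B C D E H I
Mark A: refs=G D, marked=A B C D E H I
Mark G: refs=H, marked=A B C D E G H I
Unmarked (collected): F

Answer: A B C D E G H I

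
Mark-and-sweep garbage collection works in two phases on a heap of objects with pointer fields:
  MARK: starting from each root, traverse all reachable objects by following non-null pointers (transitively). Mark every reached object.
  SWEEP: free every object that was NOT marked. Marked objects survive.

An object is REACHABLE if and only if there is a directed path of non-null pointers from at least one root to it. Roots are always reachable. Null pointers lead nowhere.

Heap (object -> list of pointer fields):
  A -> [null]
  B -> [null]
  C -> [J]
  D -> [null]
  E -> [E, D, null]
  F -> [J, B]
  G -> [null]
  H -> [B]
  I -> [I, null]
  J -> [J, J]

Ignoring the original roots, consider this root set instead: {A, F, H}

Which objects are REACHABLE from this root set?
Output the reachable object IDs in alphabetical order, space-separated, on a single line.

Answer: A B F H J

Derivation:
Roots: A F H
Mark A: refs=null, marked=A
Mark F: refs=J B, marked=A F
Mark H: refs=B, marked=A F H
Mark J: refs=J J, marked=A F H J
Mark B: refs=null, marked=A B F H J
Unmarked (collected): C D E G I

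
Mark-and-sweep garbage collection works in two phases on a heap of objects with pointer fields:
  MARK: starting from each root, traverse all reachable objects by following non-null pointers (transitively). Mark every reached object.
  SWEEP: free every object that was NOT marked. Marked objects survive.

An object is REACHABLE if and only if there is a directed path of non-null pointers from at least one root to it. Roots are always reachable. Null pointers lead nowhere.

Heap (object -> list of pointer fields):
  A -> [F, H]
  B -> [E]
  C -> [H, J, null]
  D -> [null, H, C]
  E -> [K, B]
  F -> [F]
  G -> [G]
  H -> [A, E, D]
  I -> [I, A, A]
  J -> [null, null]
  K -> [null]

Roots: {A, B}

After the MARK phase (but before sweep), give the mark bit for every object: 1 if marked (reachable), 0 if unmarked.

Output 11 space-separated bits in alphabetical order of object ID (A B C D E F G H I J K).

Roots: A B
Mark A: refs=F H, marked=A
Mark B: refs=E, marked=A B
Mark F: refs=F, marked=A B F
Mark H: refs=A E D, marked=A B F H
Mark E: refs=K B, marked=A B E F H
Mark D: refs=null H C, marked=A B D E F H
Mark K: refs=null, marked=A B D E F H K
Mark C: refs=H J null, marked=A B C D E F H K
Mark J: refs=null null, marked=A B C D E F H J K
Unmarked (collected): G I

Answer: 1 1 1 1 1 1 0 1 0 1 1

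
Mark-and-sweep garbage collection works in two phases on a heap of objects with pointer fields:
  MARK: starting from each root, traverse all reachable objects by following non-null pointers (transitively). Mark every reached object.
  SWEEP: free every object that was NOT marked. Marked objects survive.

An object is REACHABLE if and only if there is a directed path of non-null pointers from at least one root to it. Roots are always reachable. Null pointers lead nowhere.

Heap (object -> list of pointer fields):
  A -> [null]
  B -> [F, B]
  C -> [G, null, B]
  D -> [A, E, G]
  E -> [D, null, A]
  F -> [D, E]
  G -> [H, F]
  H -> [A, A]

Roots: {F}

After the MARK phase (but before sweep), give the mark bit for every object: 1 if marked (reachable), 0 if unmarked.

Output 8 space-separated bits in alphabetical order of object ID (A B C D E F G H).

Answer: 1 0 0 1 1 1 1 1

Derivation:
Roots: F
Mark F: refs=D E, marked=F
Mark D: refs=A E G, marked=D F
Mark E: refs=D null A, marked=D E F
Mark A: refs=null, marked=A D E F
Mark G: refs=H F, marked=A D E F G
Mark H: refs=A A, marked=A D E F G H
Unmarked (collected): B C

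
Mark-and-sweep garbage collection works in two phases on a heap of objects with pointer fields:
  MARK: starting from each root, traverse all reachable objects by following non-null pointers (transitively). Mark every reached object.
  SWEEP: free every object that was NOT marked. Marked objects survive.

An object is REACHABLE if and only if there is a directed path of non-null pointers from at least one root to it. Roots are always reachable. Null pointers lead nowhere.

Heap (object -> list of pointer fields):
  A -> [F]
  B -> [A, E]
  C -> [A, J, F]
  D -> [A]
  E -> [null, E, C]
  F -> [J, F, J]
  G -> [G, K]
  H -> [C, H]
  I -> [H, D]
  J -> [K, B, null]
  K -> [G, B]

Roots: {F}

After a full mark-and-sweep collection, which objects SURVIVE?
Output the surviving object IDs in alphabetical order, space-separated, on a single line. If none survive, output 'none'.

Answer: A B C E F G J K

Derivation:
Roots: F
Mark F: refs=J F J, marked=F
Mark J: refs=K B null, marked=F J
Mark K: refs=G B, marked=F J K
Mark B: refs=A E, marked=B F J K
Mark G: refs=G K, marked=B F G J K
Mark A: refs=F, marked=A B F G J K
Mark E: refs=null E C, marked=A B E F G J K
Mark C: refs=A J F, marked=A B C E F G J K
Unmarked (collected): D H I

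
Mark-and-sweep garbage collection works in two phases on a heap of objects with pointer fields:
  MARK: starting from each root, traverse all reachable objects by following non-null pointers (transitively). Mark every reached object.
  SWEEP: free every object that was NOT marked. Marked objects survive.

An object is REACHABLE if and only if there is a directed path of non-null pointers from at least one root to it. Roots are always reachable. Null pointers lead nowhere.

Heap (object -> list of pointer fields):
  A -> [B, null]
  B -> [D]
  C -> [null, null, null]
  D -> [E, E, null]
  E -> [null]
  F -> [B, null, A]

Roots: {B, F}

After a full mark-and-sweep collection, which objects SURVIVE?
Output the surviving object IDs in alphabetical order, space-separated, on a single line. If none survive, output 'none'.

Roots: B F
Mark B: refs=D, marked=B
Mark F: refs=B null A, marked=B F
Mark D: refs=E E null, marked=B D F
Mark A: refs=B null, marked=A B D F
Mark E: refs=null, marked=A B D E F
Unmarked (collected): C

Answer: A B D E F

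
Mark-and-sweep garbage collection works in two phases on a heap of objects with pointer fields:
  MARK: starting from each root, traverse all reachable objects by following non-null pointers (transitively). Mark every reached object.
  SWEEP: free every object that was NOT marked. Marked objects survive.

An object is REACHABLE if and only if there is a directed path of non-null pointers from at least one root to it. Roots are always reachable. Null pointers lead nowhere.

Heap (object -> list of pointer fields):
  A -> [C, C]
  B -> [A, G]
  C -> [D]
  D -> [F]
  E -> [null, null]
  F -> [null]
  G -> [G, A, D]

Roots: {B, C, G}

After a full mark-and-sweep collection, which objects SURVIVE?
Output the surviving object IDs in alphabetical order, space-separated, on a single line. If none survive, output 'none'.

Answer: A B C D F G

Derivation:
Roots: B C G
Mark B: refs=A G, marked=B
Mark C: refs=D, marked=B C
Mark G: refs=G A D, marked=B C G
Mark A: refs=C C, marked=A B C G
Mark D: refs=F, marked=A B C D G
Mark F: refs=null, marked=A B C D F G
Unmarked (collected): E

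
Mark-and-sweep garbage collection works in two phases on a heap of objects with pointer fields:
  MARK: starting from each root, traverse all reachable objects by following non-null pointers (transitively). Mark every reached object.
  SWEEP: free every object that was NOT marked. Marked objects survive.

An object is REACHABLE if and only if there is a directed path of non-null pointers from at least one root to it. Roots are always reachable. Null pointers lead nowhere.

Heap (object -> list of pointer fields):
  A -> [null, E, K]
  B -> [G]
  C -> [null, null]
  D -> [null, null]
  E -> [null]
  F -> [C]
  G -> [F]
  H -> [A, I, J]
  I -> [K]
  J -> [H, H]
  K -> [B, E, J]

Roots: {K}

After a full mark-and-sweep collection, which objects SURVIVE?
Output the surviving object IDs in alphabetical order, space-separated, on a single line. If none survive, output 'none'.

Answer: A B C E F G H I J K

Derivation:
Roots: K
Mark K: refs=B E J, marked=K
Mark B: refs=G, marked=B K
Mark E: refs=null, marked=B E K
Mark J: refs=H H, marked=B E J K
Mark G: refs=F, marked=B E G J K
Mark H: refs=A I J, marked=B E G H J K
Mark F: refs=C, marked=B E F G H J K
Mark A: refs=null E K, marked=A B E F G H J K
Mark I: refs=K, marked=A B E F G H I J K
Mark C: refs=null null, marked=A B C E F G H I J K
Unmarked (collected): D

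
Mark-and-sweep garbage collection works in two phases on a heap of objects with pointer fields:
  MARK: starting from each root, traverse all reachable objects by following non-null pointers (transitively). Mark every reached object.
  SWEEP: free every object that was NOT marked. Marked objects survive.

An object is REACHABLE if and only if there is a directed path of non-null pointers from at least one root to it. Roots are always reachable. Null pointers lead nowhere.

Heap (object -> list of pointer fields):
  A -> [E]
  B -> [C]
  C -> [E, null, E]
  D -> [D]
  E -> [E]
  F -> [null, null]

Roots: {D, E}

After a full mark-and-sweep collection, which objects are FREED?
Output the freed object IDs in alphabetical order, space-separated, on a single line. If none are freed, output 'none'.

Answer: A B C F

Derivation:
Roots: D E
Mark D: refs=D, marked=D
Mark E: refs=E, marked=D E
Unmarked (collected): A B C F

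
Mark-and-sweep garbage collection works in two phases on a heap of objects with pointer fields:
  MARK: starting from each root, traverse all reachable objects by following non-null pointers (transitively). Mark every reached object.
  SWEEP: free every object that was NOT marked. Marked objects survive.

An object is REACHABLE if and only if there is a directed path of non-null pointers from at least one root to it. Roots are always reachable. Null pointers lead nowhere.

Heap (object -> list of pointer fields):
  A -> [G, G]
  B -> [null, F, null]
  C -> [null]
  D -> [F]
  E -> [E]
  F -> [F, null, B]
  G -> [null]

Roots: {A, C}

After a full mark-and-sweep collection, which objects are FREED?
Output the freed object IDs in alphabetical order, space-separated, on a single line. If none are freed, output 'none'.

Answer: B D E F

Derivation:
Roots: A C
Mark A: refs=G G, marked=A
Mark C: refs=null, marked=A C
Mark G: refs=null, marked=A C G
Unmarked (collected): B D E F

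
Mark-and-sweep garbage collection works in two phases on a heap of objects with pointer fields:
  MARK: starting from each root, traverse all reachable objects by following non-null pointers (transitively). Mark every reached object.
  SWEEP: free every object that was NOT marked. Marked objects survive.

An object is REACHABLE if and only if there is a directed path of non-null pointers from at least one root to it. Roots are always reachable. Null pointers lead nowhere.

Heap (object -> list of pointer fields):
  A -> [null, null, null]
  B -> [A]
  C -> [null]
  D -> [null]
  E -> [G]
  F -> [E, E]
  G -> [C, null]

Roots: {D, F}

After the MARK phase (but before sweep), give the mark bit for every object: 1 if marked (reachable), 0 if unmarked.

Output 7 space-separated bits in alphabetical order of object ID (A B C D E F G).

Answer: 0 0 1 1 1 1 1

Derivation:
Roots: D F
Mark D: refs=null, marked=D
Mark F: refs=E E, marked=D F
Mark E: refs=G, marked=D E F
Mark G: refs=C null, marked=D E F G
Mark C: refs=null, marked=C D E F G
Unmarked (collected): A B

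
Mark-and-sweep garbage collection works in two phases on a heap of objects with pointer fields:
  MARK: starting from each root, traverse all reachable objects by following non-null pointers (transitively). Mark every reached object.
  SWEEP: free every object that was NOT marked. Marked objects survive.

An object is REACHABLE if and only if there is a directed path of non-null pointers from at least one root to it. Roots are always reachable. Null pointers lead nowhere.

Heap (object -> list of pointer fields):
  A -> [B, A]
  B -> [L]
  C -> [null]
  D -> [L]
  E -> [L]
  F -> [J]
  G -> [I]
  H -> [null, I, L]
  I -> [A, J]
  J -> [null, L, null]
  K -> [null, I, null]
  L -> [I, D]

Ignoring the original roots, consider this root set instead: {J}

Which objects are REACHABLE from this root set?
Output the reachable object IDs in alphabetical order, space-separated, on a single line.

Roots: J
Mark J: refs=null L null, marked=J
Mark L: refs=I D, marked=J L
Mark I: refs=A J, marked=I J L
Mark D: refs=L, marked=D I J L
Mark A: refs=B A, marked=A D I J L
Mark B: refs=L, marked=A B D I J L
Unmarked (collected): C E F G H K

Answer: A B D I J L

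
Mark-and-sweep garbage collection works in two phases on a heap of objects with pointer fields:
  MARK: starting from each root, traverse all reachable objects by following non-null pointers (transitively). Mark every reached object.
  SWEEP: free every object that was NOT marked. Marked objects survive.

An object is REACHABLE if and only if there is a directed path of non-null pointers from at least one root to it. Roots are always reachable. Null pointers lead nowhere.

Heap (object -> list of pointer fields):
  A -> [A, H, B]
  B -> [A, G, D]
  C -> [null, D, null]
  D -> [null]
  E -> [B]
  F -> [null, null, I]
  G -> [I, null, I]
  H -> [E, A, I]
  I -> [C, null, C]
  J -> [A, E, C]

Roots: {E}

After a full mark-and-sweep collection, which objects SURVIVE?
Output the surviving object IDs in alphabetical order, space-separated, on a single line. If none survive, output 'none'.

Roots: E
Mark E: refs=B, marked=E
Mark B: refs=A G D, marked=B E
Mark A: refs=A H B, marked=A B E
Mark G: refs=I null I, marked=A B E G
Mark D: refs=null, marked=A B D E G
Mark H: refs=E A I, marked=A B D E G H
Mark I: refs=C null C, marked=A B D E G H I
Mark C: refs=null D null, marked=A B C D E G H I
Unmarked (collected): F J

Answer: A B C D E G H I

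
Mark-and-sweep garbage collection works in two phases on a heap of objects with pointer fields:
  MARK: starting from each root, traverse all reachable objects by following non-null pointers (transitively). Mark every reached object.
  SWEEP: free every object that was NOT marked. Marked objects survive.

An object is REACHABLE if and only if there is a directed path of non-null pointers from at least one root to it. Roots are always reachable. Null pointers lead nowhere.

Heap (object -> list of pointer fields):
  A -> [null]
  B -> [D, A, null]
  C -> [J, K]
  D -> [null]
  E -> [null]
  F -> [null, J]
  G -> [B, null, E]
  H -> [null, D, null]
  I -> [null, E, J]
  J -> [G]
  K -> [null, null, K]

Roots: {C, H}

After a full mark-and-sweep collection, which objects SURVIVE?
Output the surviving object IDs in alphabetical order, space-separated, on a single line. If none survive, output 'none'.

Answer: A B C D E G H J K

Derivation:
Roots: C H
Mark C: refs=J K, marked=C
Mark H: refs=null D null, marked=C H
Mark J: refs=G, marked=C H J
Mark K: refs=null null K, marked=C H J K
Mark D: refs=null, marked=C D H J K
Mark G: refs=B null E, marked=C D G H J K
Mark B: refs=D A null, marked=B C D G H J K
Mark E: refs=null, marked=B C D E G H J K
Mark A: refs=null, marked=A B C D E G H J K
Unmarked (collected): F I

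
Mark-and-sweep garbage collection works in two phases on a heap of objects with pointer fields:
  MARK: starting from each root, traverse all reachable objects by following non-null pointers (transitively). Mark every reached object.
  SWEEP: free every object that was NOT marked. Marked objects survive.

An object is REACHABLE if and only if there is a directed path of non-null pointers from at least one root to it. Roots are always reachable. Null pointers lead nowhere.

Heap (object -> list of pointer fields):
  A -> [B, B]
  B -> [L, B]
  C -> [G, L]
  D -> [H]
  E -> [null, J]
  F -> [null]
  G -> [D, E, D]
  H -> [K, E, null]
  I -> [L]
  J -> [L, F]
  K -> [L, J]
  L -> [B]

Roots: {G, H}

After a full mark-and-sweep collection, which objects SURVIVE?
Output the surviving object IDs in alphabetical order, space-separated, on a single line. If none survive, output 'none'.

Answer: B D E F G H J K L

Derivation:
Roots: G H
Mark G: refs=D E D, marked=G
Mark H: refs=K E null, marked=G H
Mark D: refs=H, marked=D G H
Mark E: refs=null J, marked=D E G H
Mark K: refs=L J, marked=D E G H K
Mark J: refs=L F, marked=D E G H J K
Mark L: refs=B, marked=D E G H J K L
Mark F: refs=null, marked=D E F G H J K L
Mark B: refs=L B, marked=B D E F G H J K L
Unmarked (collected): A C I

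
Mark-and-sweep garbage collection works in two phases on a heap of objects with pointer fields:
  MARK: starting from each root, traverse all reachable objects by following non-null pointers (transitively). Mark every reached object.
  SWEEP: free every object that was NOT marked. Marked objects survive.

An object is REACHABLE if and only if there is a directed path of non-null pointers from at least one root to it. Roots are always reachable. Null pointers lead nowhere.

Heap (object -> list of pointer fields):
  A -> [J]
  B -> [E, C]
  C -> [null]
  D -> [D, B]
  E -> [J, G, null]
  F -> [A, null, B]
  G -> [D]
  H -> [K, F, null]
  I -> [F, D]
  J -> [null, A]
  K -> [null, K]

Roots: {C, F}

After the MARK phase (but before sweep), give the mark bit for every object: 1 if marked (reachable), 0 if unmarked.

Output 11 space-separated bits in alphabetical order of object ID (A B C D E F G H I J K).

Answer: 1 1 1 1 1 1 1 0 0 1 0

Derivation:
Roots: C F
Mark C: refs=null, marked=C
Mark F: refs=A null B, marked=C F
Mark A: refs=J, marked=A C F
Mark B: refs=E C, marked=A B C F
Mark J: refs=null A, marked=A B C F J
Mark E: refs=J G null, marked=A B C E F J
Mark G: refs=D, marked=A B C E F G J
Mark D: refs=D B, marked=A B C D E F G J
Unmarked (collected): H I K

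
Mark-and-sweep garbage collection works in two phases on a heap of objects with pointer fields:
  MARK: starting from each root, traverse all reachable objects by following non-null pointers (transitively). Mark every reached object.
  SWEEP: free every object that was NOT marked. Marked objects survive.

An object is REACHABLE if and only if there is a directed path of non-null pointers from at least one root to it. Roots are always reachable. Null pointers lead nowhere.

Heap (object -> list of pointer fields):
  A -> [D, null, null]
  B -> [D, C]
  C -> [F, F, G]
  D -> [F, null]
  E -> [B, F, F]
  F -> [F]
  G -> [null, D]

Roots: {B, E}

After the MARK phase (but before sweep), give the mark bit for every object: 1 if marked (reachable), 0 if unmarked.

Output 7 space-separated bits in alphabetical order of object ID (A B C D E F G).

Roots: B E
Mark B: refs=D C, marked=B
Mark E: refs=B F F, marked=B E
Mark D: refs=F null, marked=B D E
Mark C: refs=F F G, marked=B C D E
Mark F: refs=F, marked=B C D E F
Mark G: refs=null D, marked=B C D E F G
Unmarked (collected): A

Answer: 0 1 1 1 1 1 1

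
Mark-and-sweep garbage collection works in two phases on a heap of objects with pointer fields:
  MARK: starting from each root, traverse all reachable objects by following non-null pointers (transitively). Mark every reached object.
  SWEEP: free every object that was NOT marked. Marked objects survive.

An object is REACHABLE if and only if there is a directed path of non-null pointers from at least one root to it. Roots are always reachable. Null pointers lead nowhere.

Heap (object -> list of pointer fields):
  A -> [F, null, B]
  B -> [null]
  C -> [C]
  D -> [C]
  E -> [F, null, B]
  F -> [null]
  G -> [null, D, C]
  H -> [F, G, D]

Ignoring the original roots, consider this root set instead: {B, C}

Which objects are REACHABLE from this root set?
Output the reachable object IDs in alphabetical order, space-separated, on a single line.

Answer: B C

Derivation:
Roots: B C
Mark B: refs=null, marked=B
Mark C: refs=C, marked=B C
Unmarked (collected): A D E F G H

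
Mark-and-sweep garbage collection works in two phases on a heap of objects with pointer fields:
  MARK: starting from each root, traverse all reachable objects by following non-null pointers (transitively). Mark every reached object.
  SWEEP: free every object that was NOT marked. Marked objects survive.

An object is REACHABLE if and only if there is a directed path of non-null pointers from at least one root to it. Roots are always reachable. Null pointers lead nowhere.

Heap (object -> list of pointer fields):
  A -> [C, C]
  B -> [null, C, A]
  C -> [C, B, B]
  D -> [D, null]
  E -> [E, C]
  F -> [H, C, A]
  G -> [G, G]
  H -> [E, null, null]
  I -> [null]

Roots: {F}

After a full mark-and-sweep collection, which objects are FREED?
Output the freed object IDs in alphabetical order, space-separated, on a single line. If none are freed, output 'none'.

Answer: D G I

Derivation:
Roots: F
Mark F: refs=H C A, marked=F
Mark H: refs=E null null, marked=F H
Mark C: refs=C B B, marked=C F H
Mark A: refs=C C, marked=A C F H
Mark E: refs=E C, marked=A C E F H
Mark B: refs=null C A, marked=A B C E F H
Unmarked (collected): D G I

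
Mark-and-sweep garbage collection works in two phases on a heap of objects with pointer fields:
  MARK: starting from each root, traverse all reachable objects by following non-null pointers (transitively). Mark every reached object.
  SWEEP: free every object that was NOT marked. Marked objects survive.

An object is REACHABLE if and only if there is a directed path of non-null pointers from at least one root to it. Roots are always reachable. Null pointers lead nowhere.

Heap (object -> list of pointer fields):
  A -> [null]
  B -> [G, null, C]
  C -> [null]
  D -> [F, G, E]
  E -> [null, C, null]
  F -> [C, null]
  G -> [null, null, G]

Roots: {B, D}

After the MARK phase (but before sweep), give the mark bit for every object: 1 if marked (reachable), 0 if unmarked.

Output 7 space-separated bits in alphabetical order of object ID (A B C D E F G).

Roots: B D
Mark B: refs=G null C, marked=B
Mark D: refs=F G E, marked=B D
Mark G: refs=null null G, marked=B D G
Mark C: refs=null, marked=B C D G
Mark F: refs=C null, marked=B C D F G
Mark E: refs=null C null, marked=B C D E F G
Unmarked (collected): A

Answer: 0 1 1 1 1 1 1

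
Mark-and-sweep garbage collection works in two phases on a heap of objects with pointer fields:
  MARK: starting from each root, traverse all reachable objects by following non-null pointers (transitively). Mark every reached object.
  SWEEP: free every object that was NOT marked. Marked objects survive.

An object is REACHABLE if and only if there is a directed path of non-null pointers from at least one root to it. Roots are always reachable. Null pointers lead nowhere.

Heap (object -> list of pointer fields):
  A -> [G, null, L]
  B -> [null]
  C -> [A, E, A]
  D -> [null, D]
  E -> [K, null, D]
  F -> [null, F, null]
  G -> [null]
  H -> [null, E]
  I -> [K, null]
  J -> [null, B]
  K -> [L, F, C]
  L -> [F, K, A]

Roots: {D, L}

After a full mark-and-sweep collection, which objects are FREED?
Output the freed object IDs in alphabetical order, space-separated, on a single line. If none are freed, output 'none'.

Answer: B H I J

Derivation:
Roots: D L
Mark D: refs=null D, marked=D
Mark L: refs=F K A, marked=D L
Mark F: refs=null F null, marked=D F L
Mark K: refs=L F C, marked=D F K L
Mark A: refs=G null L, marked=A D F K L
Mark C: refs=A E A, marked=A C D F K L
Mark G: refs=null, marked=A C D F G K L
Mark E: refs=K null D, marked=A C D E F G K L
Unmarked (collected): B H I J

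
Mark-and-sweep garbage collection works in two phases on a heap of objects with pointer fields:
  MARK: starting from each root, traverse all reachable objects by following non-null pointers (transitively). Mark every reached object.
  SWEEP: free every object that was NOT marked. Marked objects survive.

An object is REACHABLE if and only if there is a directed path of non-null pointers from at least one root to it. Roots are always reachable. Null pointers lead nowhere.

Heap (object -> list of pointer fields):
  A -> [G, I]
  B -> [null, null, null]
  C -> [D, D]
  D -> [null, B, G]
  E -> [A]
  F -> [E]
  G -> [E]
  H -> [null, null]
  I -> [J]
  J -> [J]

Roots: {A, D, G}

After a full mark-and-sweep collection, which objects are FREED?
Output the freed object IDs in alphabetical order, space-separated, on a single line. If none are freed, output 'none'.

Answer: C F H

Derivation:
Roots: A D G
Mark A: refs=G I, marked=A
Mark D: refs=null B G, marked=A D
Mark G: refs=E, marked=A D G
Mark I: refs=J, marked=A D G I
Mark B: refs=null null null, marked=A B D G I
Mark E: refs=A, marked=A B D E G I
Mark J: refs=J, marked=A B D E G I J
Unmarked (collected): C F H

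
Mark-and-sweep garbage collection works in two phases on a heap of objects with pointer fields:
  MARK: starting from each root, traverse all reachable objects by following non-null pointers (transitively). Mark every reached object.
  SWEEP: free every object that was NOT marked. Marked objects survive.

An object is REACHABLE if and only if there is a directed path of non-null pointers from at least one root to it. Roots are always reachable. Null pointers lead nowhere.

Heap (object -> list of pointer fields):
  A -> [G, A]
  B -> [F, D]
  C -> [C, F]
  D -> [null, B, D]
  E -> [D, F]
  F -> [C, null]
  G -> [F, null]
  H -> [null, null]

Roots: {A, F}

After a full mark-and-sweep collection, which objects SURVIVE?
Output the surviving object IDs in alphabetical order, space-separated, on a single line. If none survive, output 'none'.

Roots: A F
Mark A: refs=G A, marked=A
Mark F: refs=C null, marked=A F
Mark G: refs=F null, marked=A F G
Mark C: refs=C F, marked=A C F G
Unmarked (collected): B D E H

Answer: A C F G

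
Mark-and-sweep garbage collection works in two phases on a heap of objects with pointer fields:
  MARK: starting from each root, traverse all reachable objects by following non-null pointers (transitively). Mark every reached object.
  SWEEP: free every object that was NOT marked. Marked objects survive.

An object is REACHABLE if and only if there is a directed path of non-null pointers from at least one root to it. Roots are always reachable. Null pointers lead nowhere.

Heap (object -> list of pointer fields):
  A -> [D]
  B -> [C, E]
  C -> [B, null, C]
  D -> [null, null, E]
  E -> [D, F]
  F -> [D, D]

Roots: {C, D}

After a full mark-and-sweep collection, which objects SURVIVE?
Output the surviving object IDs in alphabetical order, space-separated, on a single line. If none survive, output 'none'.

Answer: B C D E F

Derivation:
Roots: C D
Mark C: refs=B null C, marked=C
Mark D: refs=null null E, marked=C D
Mark B: refs=C E, marked=B C D
Mark E: refs=D F, marked=B C D E
Mark F: refs=D D, marked=B C D E F
Unmarked (collected): A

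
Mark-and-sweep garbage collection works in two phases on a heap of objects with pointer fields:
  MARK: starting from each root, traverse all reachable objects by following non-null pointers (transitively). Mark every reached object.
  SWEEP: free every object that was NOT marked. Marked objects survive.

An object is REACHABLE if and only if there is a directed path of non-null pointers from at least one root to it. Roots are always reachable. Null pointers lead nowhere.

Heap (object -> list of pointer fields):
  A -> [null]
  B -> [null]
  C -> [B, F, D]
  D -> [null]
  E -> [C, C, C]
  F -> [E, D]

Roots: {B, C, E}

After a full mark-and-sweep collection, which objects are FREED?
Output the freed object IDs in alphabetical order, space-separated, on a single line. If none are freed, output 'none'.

Roots: B C E
Mark B: refs=null, marked=B
Mark C: refs=B F D, marked=B C
Mark E: refs=C C C, marked=B C E
Mark F: refs=E D, marked=B C E F
Mark D: refs=null, marked=B C D E F
Unmarked (collected): A

Answer: A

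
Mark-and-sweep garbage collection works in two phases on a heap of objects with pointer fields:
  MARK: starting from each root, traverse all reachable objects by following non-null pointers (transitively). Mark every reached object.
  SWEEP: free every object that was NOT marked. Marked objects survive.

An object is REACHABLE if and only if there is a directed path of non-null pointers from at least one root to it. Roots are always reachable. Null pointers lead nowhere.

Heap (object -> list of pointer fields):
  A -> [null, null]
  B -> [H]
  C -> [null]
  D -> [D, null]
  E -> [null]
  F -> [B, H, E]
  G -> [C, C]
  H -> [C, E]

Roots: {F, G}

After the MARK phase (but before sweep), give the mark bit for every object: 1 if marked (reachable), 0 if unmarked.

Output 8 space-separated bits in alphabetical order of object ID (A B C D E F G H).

Answer: 0 1 1 0 1 1 1 1

Derivation:
Roots: F G
Mark F: refs=B H E, marked=F
Mark G: refs=C C, marked=F G
Mark B: refs=H, marked=B F G
Mark H: refs=C E, marked=B F G H
Mark E: refs=null, marked=B E F G H
Mark C: refs=null, marked=B C E F G H
Unmarked (collected): A D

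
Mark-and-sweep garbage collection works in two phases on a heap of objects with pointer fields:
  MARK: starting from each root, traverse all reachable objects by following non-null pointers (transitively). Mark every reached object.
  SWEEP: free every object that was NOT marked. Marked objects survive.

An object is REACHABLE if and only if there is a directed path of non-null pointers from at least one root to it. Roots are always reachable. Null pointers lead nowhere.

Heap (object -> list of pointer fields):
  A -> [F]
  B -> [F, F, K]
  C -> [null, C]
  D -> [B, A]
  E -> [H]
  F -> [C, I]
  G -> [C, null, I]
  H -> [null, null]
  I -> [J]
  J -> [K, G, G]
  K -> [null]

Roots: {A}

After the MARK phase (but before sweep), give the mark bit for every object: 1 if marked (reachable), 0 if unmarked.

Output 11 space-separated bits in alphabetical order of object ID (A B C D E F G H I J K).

Roots: A
Mark A: refs=F, marked=A
Mark F: refs=C I, marked=A F
Mark C: refs=null C, marked=A C F
Mark I: refs=J, marked=A C F I
Mark J: refs=K G G, marked=A C F I J
Mark K: refs=null, marked=A C F I J K
Mark G: refs=C null I, marked=A C F G I J K
Unmarked (collected): B D E H

Answer: 1 0 1 0 0 1 1 0 1 1 1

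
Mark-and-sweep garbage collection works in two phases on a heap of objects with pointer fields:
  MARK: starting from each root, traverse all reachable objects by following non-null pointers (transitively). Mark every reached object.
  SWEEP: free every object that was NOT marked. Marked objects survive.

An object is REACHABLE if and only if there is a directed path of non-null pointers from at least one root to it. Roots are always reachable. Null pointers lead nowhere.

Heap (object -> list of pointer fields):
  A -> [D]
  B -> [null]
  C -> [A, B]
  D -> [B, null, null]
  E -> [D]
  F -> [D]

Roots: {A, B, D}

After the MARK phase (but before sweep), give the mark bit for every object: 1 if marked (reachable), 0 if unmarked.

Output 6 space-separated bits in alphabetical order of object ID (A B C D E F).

Answer: 1 1 0 1 0 0

Derivation:
Roots: A B D
Mark A: refs=D, marked=A
Mark B: refs=null, marked=A B
Mark D: refs=B null null, marked=A B D
Unmarked (collected): C E F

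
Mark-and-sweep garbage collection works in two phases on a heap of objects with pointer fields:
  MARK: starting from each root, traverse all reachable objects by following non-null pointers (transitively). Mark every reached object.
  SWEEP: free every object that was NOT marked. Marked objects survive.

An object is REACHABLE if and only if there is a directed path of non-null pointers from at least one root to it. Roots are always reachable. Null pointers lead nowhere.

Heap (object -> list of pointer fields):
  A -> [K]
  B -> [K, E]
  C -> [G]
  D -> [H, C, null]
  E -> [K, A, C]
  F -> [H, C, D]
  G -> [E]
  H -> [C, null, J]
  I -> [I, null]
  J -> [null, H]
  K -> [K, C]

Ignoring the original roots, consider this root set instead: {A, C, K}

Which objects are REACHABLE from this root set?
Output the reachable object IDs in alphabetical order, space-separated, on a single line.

Answer: A C E G K

Derivation:
Roots: A C K
Mark A: refs=K, marked=A
Mark C: refs=G, marked=A C
Mark K: refs=K C, marked=A C K
Mark G: refs=E, marked=A C G K
Mark E: refs=K A C, marked=A C E G K
Unmarked (collected): B D F H I J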